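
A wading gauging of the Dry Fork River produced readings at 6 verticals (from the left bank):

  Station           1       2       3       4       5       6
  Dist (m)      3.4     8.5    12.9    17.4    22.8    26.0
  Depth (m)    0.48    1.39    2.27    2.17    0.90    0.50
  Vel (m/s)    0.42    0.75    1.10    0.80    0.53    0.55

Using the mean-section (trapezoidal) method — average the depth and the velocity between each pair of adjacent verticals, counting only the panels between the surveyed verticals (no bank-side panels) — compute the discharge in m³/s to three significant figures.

Panel 1-2: Δb = 5.1 m, d̄ = (0.48+1.39)/2 = 0.935, v̄ = (0.42+0.75)/2 = 0.585 → q = 5.1×0.935×0.585 = 2.790 m³/s
Panel 2-3: Δb = 4.4 m, d̄ = (1.39+2.27)/2 = 1.83, v̄ = (0.75+1.10)/2 = 0.925 → q = 4.4×1.83×0.925 = 7.448 m³/s
Panel 3-4: Δb = 4.5 m, d̄ = (2.27+2.17)/2 = 2.22, v̄ = (1.10+0.80)/2 = 0.95 → q = 4.5×2.22×0.95 = 9.491 m³/s
Panel 4-5: Δb = 5.4 m, d̄ = (2.17+0.90)/2 = 1.535, v̄ = (0.80+0.53)/2 = 0.665 → q = 5.4×1.535×0.665 = 5.512 m³/s
Panel 5-6: Δb = 3.2 m, d̄ = (0.90+0.50)/2 = 0.7, v̄ = (0.53+0.55)/2 = 0.54 → q = 3.2×0.7×0.54 = 1.210 m³/s
Q = Σ q = 26.45 m³/s

26.4 m³/s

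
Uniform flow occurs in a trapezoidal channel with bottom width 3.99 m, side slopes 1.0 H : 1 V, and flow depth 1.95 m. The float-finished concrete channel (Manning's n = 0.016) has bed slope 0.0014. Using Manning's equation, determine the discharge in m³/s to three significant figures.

A = (b + z·y)·y = (3.99 + 1.0×1.95)×1.95 = 11.58 m²
P = b + 2y√(1+z²) = 3.99 + 2×1.95×√(1+1.0²) = 9.505 m
R = A/P = 11.58/9.505 = 1.219 m
Q = (1/n)·A·R^(2/3)·S^(1/2) = (1/0.016) × 11.58 × 1.219^(2/3) × 0.0014^(1/2) = 30.90 m³/s

30.9 m³/s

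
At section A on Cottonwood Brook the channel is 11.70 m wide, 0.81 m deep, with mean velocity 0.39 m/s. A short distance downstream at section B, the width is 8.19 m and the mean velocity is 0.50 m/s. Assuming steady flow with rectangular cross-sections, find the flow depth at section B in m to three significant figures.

Q = A₁V₁ = (11.70×0.81) × 0.39 = 3.696 m³/s
d₂ = Q/(b₂ V₂) = 3.696/(8.19×0.50) = 0.9026 m

0.903 m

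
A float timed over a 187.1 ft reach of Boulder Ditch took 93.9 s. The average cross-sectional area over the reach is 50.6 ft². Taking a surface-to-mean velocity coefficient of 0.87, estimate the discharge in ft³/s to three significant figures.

87.7 ft³/s

v_surface = L / t̄ = 187.1 / 93.9 = 1.993 ft/s
v_mean = 0.87 × 1.993 = 1.734 ft/s
Q = A × v_mean = 50.6 × 1.734 = 87.72 ft³/s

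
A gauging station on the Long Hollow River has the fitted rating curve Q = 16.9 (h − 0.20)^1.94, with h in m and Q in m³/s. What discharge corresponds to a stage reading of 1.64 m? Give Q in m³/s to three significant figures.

34.3 m³/s

Q = 16.9 × (1.64 − 0.20)^1.94 = 16.9 × 1.44^1.94 = 34.29 m³/s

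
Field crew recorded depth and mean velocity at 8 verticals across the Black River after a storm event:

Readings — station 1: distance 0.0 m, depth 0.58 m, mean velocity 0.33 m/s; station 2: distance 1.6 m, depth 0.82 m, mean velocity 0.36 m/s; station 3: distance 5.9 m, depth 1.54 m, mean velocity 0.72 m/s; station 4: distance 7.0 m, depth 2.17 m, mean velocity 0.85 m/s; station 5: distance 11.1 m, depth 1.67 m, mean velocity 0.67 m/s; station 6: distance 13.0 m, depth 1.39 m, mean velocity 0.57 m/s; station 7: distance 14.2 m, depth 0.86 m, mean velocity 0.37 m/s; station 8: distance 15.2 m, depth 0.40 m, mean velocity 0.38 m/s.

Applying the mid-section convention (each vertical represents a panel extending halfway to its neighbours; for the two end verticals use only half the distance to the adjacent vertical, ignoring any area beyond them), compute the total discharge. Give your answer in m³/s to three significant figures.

13.8 m³/s

w_1 = (1.6 − 0.0)/2 = 0.8 m; q_1 = 0.33 × 0.58 × 0.8 = 0.1531 m³/s
w_2 = (5.9 − 0.0)/2 = 2.95 m; q_2 = 0.36 × 0.82 × 2.95 = 0.8708 m³/s
w_3 = (7.0 − 1.6)/2 = 2.7 m; q_3 = 0.72 × 1.54 × 2.7 = 2.994 m³/s
w_4 = (11.1 − 5.9)/2 = 2.6 m; q_4 = 0.85 × 2.17 × 2.6 = 4.796 m³/s
w_5 = (13.0 − 7.0)/2 = 3 m; q_5 = 0.67 × 1.67 × 3 = 3.357 m³/s
w_6 = (14.2 − 11.1)/2 = 1.55 m; q_6 = 0.57 × 1.39 × 1.55 = 1.228 m³/s
w_7 = (15.2 − 13.0)/2 = 1.1 m; q_7 = 0.37 × 0.86 × 1.1 = 0.3500 m³/s
w_8 = (15.2 − 14.2)/2 = 0.5 m; q_8 = 0.38 × 0.40 × 0.5 = 0.07600 m³/s
Q = Σ qᵢ = 13.82 m³/s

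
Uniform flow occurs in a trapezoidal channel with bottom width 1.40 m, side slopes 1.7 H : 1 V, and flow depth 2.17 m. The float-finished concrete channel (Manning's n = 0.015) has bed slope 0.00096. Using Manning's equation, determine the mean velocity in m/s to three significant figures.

A = (b + z·y)·y = (1.40 + 1.7×2.17)×2.17 = 11.04 m²
P = b + 2y√(1+z²) = 1.40 + 2×2.17×√(1+1.7²) = 9.960 m
R = A/P = 11.04/9.960 = 1.109 m
Q = (1/n)·A·R^(2/3)·S^(1/2) = (1/0.015) × 11.04 × 1.109^(2/3) × 0.00096^(1/2) = 24.44 m³/s
V = Q/A = 24.44/11.04 = 2.213 m/s

2.21 m/s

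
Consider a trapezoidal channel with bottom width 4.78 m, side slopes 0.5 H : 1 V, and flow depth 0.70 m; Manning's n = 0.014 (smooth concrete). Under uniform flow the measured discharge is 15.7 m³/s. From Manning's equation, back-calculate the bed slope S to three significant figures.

0.00800

A = (b + z·y)·y = (4.78 + 0.5×0.70)×0.70 = 3.591 m²
P = b + 2y√(1+z²) = 4.78 + 2×0.70×√(1+0.5²) = 6.345 m
R = A/P = 3.591/6.345 = 0.5659 m
S = (Q·n / (1·A·R^(2/3)))² = (15.7×0.014 / (1×3.591×0.6842))² = 0.008003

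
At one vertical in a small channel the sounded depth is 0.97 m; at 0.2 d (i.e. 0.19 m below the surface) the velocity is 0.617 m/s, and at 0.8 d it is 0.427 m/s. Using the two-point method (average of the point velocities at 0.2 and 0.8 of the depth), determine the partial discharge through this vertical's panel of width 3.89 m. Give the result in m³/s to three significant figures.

1.97 m³/s

v̄ = (0.617 + 0.427) / 2 = 0.5220 m/s
q = v̄ × d × w = 0.5220 × 0.97 × 3.89 = 1.970 m³/s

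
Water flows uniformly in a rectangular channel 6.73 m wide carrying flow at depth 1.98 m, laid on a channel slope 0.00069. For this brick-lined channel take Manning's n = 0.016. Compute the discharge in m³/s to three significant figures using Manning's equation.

25.3 m³/s

A = b·y = 6.73 × 1.98 = 13.33 m²
P = b + 2y = 6.73 + 2×1.98 = 10.69 m
R = A/P = 13.33/10.69 = 1.247 m
Q = (1/n)·A·R^(2/3)·S^(1/2) = (1/0.016) × 13.33 × 1.247^(2/3) × 0.00069^(1/2) = 25.34 m³/s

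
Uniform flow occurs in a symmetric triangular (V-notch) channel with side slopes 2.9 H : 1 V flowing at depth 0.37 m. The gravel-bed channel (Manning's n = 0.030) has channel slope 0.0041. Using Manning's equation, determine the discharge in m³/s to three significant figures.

0.265 m³/s

A = z·y² = 2.9×0.37² = 0.3970 m²
P = 2y√(1+z²) = 2×0.37×√(1+2.9²) = 2.270 m
R = A/P = 0.3970/2.270 = 0.1749 m
Q = (1/n)·A·R^(2/3)·S^(1/2) = (1/0.030) × 0.3970 × 0.1749^(2/3) × 0.0041^(1/2) = 0.2650 m³/s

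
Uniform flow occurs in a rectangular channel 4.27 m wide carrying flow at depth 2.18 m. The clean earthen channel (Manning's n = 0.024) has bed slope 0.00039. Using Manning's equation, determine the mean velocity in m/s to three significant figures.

A = b·y = 4.27 × 2.18 = 9.309 m²
P = b + 2y = 4.27 + 2×2.18 = 8.630 m
R = A/P = 9.309/8.630 = 1.079 m
Q = (1/n)·A·R^(2/3)·S^(1/2) = (1/0.024) × 9.309 × 1.079^(2/3) × 0.00039^(1/2) = 8.056 m³/s
V = Q/A = 8.056/9.309 = 0.8654 m/s

0.865 m/s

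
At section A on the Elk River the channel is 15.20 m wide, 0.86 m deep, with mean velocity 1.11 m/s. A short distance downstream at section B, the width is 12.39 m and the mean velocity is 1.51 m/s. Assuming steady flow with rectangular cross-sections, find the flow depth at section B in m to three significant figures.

Q = A₁V₁ = (15.20×0.86) × 1.11 = 14.51 m³/s
d₂ = Q/(b₂ V₂) = 14.51/(12.39×1.51) = 0.7756 m

0.776 m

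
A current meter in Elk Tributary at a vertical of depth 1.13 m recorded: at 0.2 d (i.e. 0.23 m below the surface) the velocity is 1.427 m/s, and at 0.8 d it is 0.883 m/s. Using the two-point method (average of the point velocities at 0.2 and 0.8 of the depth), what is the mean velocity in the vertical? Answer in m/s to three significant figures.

v̄ = (1.427 + 0.883) / 2 = 1.155 m/s

1.16 m/s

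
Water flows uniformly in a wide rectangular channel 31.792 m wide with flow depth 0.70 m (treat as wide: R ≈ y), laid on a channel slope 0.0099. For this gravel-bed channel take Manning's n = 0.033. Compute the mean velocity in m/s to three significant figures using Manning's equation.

A = b·y = 31.792 × 0.70 = 22.25 m²
Wide channel: R ≈ y = 0.70 m
Q = (1/n)·A·R^(2/3)·S^(1/2) = (1/0.033) × 22.25 × 0.7000^(2/3) × 0.0099^(1/2) = 52.90 m³/s
V = Q/A = 52.90/22.25 = 2.377 m/s

2.38 m/s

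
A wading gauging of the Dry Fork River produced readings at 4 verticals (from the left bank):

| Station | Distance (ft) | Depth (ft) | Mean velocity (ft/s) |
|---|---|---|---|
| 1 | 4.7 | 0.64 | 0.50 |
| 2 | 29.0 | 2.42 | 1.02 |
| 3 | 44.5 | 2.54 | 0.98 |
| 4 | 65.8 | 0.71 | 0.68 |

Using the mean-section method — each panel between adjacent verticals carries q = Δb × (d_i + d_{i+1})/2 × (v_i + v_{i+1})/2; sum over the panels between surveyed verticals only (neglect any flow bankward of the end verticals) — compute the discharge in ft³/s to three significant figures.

Panel 1-2: Δb = 24.3 ft, d̄ = (0.64+2.42)/2 = 1.53, v̄ = (0.50+1.02)/2 = 0.76 → q = 24.3×1.53×0.76 = 28.26 ft³/s
Panel 2-3: Δb = 15.5 ft, d̄ = (2.42+2.54)/2 = 2.48, v̄ = (1.02+0.98)/2 = 1 → q = 15.5×2.48×1 = 38.44 ft³/s
Panel 3-4: Δb = 21.3 ft, d̄ = (2.54+0.71)/2 = 1.625, v̄ = (0.98+0.68)/2 = 0.83 → q = 21.3×1.625×0.83 = 28.73 ft³/s
Q = Σ q = 95.42 ft³/s

95.4 ft³/s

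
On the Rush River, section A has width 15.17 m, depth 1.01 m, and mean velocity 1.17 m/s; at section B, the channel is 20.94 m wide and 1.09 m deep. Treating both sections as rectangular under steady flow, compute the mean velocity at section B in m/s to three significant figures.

Q = A₁V₁ = (15.17×1.01) × 1.17 = 17.93 m³/s
A₂ = 20.94 × 1.09 = 22.82 m²
V₂ = Q/A₂ = 17.93/22.82 = 0.7854 m/s

0.785 m/s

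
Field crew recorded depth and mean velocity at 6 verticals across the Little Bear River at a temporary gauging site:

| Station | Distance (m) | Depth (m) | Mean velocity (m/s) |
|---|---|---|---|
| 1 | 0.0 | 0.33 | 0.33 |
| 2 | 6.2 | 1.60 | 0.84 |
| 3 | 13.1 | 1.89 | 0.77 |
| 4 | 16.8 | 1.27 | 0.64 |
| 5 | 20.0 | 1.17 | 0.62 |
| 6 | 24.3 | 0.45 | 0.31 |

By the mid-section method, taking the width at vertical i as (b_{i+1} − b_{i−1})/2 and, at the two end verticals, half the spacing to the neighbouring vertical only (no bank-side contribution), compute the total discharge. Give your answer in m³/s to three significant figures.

22.7 m³/s

w_1 = (6.2 − 0.0)/2 = 3.1 m; q_1 = 0.33 × 0.33 × 3.1 = 0.3376 m³/s
w_2 = (13.1 − 0.0)/2 = 6.55 m; q_2 = 0.84 × 1.60 × 6.55 = 8.803 m³/s
w_3 = (16.8 − 6.2)/2 = 5.3 m; q_3 = 0.77 × 1.89 × 5.3 = 7.713 m³/s
w_4 = (20.0 − 13.1)/2 = 3.45 m; q_4 = 0.64 × 1.27 × 3.45 = 2.804 m³/s
w_5 = (24.3 − 16.8)/2 = 3.75 m; q_5 = 0.62 × 1.17 × 3.75 = 2.720 m³/s
w_6 = (24.3 − 20.0)/2 = 2.15 m; q_6 = 0.31 × 0.45 × 2.15 = 0.2999 m³/s
Q = Σ qᵢ = 22.68 m³/s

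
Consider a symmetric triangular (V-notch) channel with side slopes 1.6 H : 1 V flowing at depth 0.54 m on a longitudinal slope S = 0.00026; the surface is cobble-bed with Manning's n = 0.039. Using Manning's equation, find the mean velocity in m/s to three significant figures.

A = z·y² = 1.6×0.54² = 0.4666 m²
P = 2y√(1+z²) = 2×0.54×√(1+1.6²) = 2.038 m
R = A/P = 0.4666/2.038 = 0.2290 m
Q = (1/n)·A·R^(2/3)·S^(1/2) = (1/0.039) × 0.4666 × 0.2290^(2/3) × 0.00026^(1/2) = 0.07219 m³/s
V = Q/A = 0.07219/0.4666 = 0.1547 m/s

0.155 m/s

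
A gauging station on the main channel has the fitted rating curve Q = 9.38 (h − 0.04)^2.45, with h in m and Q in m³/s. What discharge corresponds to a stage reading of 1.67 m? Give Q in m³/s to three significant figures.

31.1 m³/s

Q = 9.38 × (1.67 − 0.04)^2.45 = 9.38 × 1.63^2.45 = 31.05 m³/s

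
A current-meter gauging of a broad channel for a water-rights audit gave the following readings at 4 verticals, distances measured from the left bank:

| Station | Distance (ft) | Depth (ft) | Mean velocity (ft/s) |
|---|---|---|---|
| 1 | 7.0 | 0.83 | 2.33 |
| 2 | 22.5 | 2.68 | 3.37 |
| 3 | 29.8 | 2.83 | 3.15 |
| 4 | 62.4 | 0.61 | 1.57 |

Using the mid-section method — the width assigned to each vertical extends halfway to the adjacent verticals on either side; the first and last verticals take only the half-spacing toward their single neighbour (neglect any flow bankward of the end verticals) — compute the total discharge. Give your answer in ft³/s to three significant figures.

311 ft³/s

w_1 = (22.5 − 7.0)/2 = 7.75 ft; q_1 = 2.33 × 0.83 × 7.75 = 14.99 ft³/s
w_2 = (29.8 − 7.0)/2 = 11.4 ft; q_2 = 3.37 × 2.68 × 11.4 = 103.0 ft³/s
w_3 = (62.4 − 22.5)/2 = 19.95 ft; q_3 = 3.15 × 2.83 × 19.95 = 177.8 ft³/s
w_4 = (62.4 − 29.8)/2 = 16.3 ft; q_4 = 1.57 × 0.61 × 16.3 = 15.61 ft³/s
Q = Σ qᵢ = 311.4 ft³/s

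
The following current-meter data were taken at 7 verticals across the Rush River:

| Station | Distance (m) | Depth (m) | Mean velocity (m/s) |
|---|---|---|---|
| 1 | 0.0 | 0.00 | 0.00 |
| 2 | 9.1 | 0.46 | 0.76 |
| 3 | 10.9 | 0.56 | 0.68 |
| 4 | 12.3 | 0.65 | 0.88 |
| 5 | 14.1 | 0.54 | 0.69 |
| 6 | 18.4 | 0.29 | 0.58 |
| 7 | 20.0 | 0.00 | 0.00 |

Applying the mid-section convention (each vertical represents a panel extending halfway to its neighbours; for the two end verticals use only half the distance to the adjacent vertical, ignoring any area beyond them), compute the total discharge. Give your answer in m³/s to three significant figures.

5.06 m³/s

w_2 = (10.9 − 0.0)/2 = 5.45 m; q_2 = 0.76 × 0.46 × 5.45 = 1.905 m³/s
w_3 = (12.3 − 9.1)/2 = 1.6 m; q_3 = 0.68 × 0.56 × 1.6 = 0.6093 m³/s
w_4 = (14.1 − 10.9)/2 = 1.6 m; q_4 = 0.88 × 0.65 × 1.6 = 0.9152 m³/s
w_5 = (18.4 − 12.3)/2 = 3.05 m; q_5 = 0.69 × 0.54 × 3.05 = 1.136 m³/s
w_6 = (20.0 − 14.1)/2 = 2.95 m; q_6 = 0.58 × 0.29 × 2.95 = 0.4962 m³/s
Stations 1, 7 contribute zero (depth or velocity is 0).
Q = Σ qᵢ = 5.062 m³/s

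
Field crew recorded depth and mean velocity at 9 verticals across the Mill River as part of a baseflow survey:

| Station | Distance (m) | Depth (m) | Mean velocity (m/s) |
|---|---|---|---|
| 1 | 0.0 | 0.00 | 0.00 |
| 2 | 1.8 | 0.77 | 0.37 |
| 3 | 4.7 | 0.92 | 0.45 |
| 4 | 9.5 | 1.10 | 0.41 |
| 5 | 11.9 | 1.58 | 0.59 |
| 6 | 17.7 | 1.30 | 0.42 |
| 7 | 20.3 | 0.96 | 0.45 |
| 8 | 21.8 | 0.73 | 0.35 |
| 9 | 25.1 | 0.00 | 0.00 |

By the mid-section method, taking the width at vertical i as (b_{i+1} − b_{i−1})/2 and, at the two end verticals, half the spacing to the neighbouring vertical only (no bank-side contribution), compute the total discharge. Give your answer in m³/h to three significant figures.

41400 m³/h

w_2 = (4.7 − 0.0)/2 = 2.35 m; q_2 = 0.37 × 0.77 × 2.35 = 0.6695 m³/s
w_3 = (9.5 − 1.8)/2 = 3.85 m; q_3 = 0.45 × 0.92 × 3.85 = 1.594 m³/s
w_4 = (11.9 − 4.7)/2 = 3.6 m; q_4 = 0.41 × 1.10 × 3.6 = 1.624 m³/s
w_5 = (17.7 − 9.5)/2 = 4.1 m; q_5 = 0.59 × 1.58 × 4.1 = 3.822 m³/s
w_6 = (20.3 − 11.9)/2 = 4.2 m; q_6 = 0.42 × 1.30 × 4.2 = 2.293 m³/s
w_7 = (21.8 − 17.7)/2 = 2.05 m; q_7 = 0.45 × 0.96 × 2.05 = 0.8856 m³/s
w_8 = (25.1 − 20.3)/2 = 2.4 m; q_8 = 0.35 × 0.73 × 2.4 = 0.6132 m³/s
Stations 1, 9 contribute zero (depth or velocity is 0).
Q = Σ qᵢ = 11.50 m³/s
= 11.50 × 3600 = 41400 m³/h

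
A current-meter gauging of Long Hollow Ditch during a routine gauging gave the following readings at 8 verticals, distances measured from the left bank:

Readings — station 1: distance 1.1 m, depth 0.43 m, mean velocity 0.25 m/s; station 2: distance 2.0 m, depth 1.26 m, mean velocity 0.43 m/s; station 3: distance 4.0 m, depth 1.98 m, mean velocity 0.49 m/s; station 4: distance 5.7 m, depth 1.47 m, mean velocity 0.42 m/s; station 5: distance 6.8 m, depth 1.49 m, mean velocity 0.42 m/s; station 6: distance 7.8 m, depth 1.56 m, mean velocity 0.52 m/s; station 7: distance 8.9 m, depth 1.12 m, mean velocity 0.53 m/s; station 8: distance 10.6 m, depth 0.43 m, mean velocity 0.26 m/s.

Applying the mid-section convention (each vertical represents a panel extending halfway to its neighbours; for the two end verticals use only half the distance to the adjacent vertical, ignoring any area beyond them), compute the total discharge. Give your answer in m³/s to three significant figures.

w_1 = (2.0 − 1.1)/2 = 0.45 m; q_1 = 0.25 × 0.43 × 0.45 = 0.04838 m³/s
w_2 = (4.0 − 1.1)/2 = 1.45 m; q_2 = 0.43 × 1.26 × 1.45 = 0.7856 m³/s
w_3 = (5.7 − 2.0)/2 = 1.85 m; q_3 = 0.49 × 1.98 × 1.85 = 1.795 m³/s
w_4 = (6.8 − 4.0)/2 = 1.4 m; q_4 = 0.42 × 1.47 × 1.4 = 0.8644 m³/s
w_5 = (7.8 − 5.7)/2 = 1.05 m; q_5 = 0.42 × 1.49 × 1.05 = 0.6571 m³/s
w_6 = (8.9 − 6.8)/2 = 1.05 m; q_6 = 0.52 × 1.56 × 1.05 = 0.8518 m³/s
w_7 = (10.6 − 7.8)/2 = 1.4 m; q_7 = 0.53 × 1.12 × 1.4 = 0.8310 m³/s
w_8 = (10.6 − 8.9)/2 = 0.85 m; q_8 = 0.26 × 0.43 × 0.85 = 0.09503 m³/s
Q = Σ qᵢ = 5.928 m³/s

5.93 m³/s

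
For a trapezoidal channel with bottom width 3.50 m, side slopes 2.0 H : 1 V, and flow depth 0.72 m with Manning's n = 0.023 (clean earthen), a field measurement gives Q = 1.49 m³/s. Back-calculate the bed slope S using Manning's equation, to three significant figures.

A = (b + z·y)·y = (3.50 + 2.0×0.72)×0.72 = 3.557 m²
P = b + 2y√(1+z²) = 3.50 + 2×0.72×√(1+2.0²) = 6.720 m
R = A/P = 3.557/6.720 = 0.5293 m
S = (Q·n / (1·A·R^(2/3)))² = (1.49×0.023 / (1×3.557×0.6543))² = 0.0002168

0.000217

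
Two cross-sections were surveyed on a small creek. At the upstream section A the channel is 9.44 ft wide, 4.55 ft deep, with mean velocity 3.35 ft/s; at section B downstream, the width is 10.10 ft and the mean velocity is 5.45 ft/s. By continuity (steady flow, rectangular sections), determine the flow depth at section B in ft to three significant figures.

2.61 ft

Q = A₁V₁ = (9.44×4.55) × 3.35 = 143.9 ft³/s
d₂ = Q/(b₂ V₂) = 143.9/(10.10×5.45) = 2.614 ft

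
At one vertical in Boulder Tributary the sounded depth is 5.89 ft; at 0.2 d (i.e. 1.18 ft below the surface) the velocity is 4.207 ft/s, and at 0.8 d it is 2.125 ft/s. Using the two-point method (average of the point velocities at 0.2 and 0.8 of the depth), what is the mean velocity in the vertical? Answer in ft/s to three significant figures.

3.17 ft/s

v̄ = (4.207 + 2.125) / 2 = 3.166 ft/s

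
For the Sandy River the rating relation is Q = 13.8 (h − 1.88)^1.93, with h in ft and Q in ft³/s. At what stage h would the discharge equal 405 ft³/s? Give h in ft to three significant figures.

h − h₀ = (Q/C)^(1/b) = (405/13.8)^(1/1.93) = 5.760 ft
h = 1.88 + 5.760 = 7.640 ft

7.64 ft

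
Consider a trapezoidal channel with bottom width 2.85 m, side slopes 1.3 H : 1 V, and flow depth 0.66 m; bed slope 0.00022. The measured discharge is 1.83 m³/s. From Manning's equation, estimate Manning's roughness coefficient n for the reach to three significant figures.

0.0123

A = (b + z·y)·y = (2.85 + 1.3×0.66)×0.66 = 2.447 m²
P = b + 2y√(1+z²) = 2.85 + 2×0.66×√(1+1.3²) = 5.015 m
R = A/P = 2.447/5.015 = 0.4880 m
n = (1/Q)·A·R^(2/3)·S^(1/2) = (1/1.83) × 2.447 × 0.6198 × 0.01483 = 0.01229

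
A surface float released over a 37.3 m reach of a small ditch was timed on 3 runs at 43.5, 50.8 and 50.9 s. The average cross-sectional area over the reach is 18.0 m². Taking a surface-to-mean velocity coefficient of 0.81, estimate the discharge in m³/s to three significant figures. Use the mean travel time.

t̄ = (43.5 + 50.8 + 50.9) / 3 = 48.4 s
v_surface = L / t̄ = 37.3 / 48.4 = 0.7707 m/s
v_mean = 0.81 × 0.7707 = 0.6242 m/s
Q = A × v_mean = 18.0 × 0.6242 = 11.24 m³/s

11.2 m³/s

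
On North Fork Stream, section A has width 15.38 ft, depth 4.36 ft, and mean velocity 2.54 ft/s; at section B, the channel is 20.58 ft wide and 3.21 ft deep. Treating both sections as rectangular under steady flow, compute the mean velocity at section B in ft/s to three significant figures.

Q = A₁V₁ = (15.38×4.36) × 2.54 = 170.3 ft³/s
A₂ = 20.58 × 3.21 = 66.06 ft²
V₂ = Q/A₂ = 170.3/66.06 = 2.578 ft/s

2.58 ft/s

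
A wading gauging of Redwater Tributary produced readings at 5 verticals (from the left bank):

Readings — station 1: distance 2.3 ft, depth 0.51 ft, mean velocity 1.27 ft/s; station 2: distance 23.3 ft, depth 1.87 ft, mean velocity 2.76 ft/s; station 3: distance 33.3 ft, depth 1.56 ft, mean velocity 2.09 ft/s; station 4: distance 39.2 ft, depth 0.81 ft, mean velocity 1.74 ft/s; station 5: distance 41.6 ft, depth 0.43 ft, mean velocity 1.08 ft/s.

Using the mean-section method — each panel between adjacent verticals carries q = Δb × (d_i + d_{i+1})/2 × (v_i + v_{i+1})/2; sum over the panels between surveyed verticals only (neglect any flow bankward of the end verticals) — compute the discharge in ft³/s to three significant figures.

Panel 1-2: Δb = 21 ft, d̄ = (0.51+1.87)/2 = 1.19, v̄ = (1.27+2.76)/2 = 2.015 → q = 21×1.19×2.015 = 50.35 ft³/s
Panel 2-3: Δb = 10 ft, d̄ = (1.87+1.56)/2 = 1.715, v̄ = (2.76+2.09)/2 = 2.425 → q = 10×1.715×2.425 = 41.59 ft³/s
Panel 3-4: Δb = 5.9 ft, d̄ = (1.56+0.81)/2 = 1.185, v̄ = (2.09+1.74)/2 = 1.915 → q = 5.9×1.185×1.915 = 13.39 ft³/s
Panel 4-5: Δb = 2.4 ft, d̄ = (0.81+0.43)/2 = 0.62, v̄ = (1.74+1.08)/2 = 1.41 → q = 2.4×0.62×1.41 = 2.098 ft³/s
Q = Σ q = 107.4 ft³/s

107 ft³/s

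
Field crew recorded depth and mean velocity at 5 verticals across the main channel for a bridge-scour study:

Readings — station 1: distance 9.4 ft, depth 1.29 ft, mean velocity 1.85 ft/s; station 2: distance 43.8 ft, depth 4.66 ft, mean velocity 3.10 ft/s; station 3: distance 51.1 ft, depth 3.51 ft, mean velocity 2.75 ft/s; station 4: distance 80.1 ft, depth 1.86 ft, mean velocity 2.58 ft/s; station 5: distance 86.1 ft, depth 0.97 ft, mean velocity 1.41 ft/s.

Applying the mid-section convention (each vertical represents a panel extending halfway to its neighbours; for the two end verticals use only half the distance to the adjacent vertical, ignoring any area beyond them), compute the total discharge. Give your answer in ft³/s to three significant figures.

606 ft³/s

w_1 = (43.8 − 9.4)/2 = 17.2 ft; q_1 = 1.85 × 1.29 × 17.2 = 41.05 ft³/s
w_2 = (51.1 − 9.4)/2 = 20.85 ft; q_2 = 3.10 × 4.66 × 20.85 = 301.2 ft³/s
w_3 = (80.1 − 43.8)/2 = 18.15 ft; q_3 = 2.75 × 3.51 × 18.15 = 175.2 ft³/s
w_4 = (86.1 − 51.1)/2 = 17.5 ft; q_4 = 2.58 × 1.86 × 17.5 = 83.98 ft³/s
w_5 = (86.1 − 80.1)/2 = 3 ft; q_5 = 1.41 × 0.97 × 3 = 4.103 ft³/s
Q = Σ qᵢ = 605.5 ft³/s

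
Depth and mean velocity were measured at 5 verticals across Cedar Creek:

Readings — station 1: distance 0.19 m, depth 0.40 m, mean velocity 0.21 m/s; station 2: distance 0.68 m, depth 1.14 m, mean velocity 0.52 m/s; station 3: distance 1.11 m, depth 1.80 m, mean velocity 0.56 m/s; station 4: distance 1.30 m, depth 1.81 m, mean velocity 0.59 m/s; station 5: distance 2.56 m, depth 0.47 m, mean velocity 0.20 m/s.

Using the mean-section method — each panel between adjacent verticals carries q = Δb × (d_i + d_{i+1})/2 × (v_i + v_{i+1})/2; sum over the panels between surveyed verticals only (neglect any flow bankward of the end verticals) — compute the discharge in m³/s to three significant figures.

Panel 1-2: Δb = 0.49 m, d̄ = (0.40+1.14)/2 = 0.77, v̄ = (0.21+0.52)/2 = 0.365 → q = 0.49×0.77×0.365 = 0.1377 m³/s
Panel 2-3: Δb = 0.43 m, d̄ = (1.14+1.80)/2 = 1.47, v̄ = (0.52+0.56)/2 = 0.54 → q = 0.43×1.47×0.54 = 0.3413 m³/s
Panel 3-4: Δb = 0.19 m, d̄ = (1.80+1.81)/2 = 1.805, v̄ = (0.56+0.59)/2 = 0.575 → q = 0.19×1.805×0.575 = 0.1972 m³/s
Panel 4-5: Δb = 1.26 m, d̄ = (1.81+0.47)/2 = 1.14, v̄ = (0.59+0.20)/2 = 0.395 → q = 1.26×1.14×0.395 = 0.5674 m³/s
Q = Σ q = 1.244 m³/s

1.24 m³/s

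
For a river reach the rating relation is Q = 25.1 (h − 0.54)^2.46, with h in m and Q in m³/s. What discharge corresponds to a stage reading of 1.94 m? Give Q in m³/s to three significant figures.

57.4 m³/s

Q = 25.1 × (1.94 − 0.54)^2.46 = 25.1 × 1.4^2.46 = 57.43 m³/s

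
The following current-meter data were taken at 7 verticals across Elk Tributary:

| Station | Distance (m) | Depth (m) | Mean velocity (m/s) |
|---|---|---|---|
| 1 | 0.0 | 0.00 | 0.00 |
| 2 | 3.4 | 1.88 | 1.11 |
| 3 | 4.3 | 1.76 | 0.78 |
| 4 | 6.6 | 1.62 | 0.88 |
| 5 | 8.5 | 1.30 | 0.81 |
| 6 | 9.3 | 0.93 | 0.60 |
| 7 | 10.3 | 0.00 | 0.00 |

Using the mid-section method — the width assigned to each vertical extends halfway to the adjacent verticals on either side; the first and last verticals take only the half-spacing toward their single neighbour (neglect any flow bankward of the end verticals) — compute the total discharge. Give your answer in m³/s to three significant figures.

w_2 = (4.3 − 0.0)/2 = 2.15 m; q_2 = 1.11 × 1.88 × 2.15 = 4.487 m³/s
w_3 = (6.6 − 3.4)/2 = 1.6 m; q_3 = 0.78 × 1.76 × 1.6 = 2.196 m³/s
w_4 = (8.5 − 4.3)/2 = 2.1 m; q_4 = 0.88 × 1.62 × 2.1 = 2.994 m³/s
w_5 = (9.3 − 6.6)/2 = 1.35 m; q_5 = 0.81 × 1.30 × 1.35 = 1.422 m³/s
w_6 = (10.3 − 8.5)/2 = 0.9 m; q_6 = 0.60 × 0.93 × 0.9 = 0.5022 m³/s
Stations 1, 7 contribute zero (depth or velocity is 0).
Q = Σ qᵢ = 11.60 m³/s

11.6 m³/s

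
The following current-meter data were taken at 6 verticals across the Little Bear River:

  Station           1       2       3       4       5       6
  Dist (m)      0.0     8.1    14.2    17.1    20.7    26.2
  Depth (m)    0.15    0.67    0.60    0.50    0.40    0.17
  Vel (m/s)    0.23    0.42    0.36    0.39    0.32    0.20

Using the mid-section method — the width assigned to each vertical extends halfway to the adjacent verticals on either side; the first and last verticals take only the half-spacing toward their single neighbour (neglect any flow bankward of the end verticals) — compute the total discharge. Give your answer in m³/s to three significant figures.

4.42 m³/s

w_1 = (8.1 − 0.0)/2 = 4.05 m; q_1 = 0.23 × 0.15 × 4.05 = 0.1397 m³/s
w_2 = (14.2 − 0.0)/2 = 7.1 m; q_2 = 0.42 × 0.67 × 7.1 = 1.998 m³/s
w_3 = (17.1 − 8.1)/2 = 4.5 m; q_3 = 0.36 × 0.60 × 4.5 = 0.9720 m³/s
w_4 = (20.7 − 14.2)/2 = 3.25 m; q_4 = 0.39 × 0.50 × 3.25 = 0.6338 m³/s
w_5 = (26.2 − 17.1)/2 = 4.55 m; q_5 = 0.32 × 0.40 × 4.55 = 0.5824 m³/s
w_6 = (26.2 − 20.7)/2 = 2.75 m; q_6 = 0.20 × 0.17 × 2.75 = 0.09350 m³/s
Q = Σ qᵢ = 4.419 m³/s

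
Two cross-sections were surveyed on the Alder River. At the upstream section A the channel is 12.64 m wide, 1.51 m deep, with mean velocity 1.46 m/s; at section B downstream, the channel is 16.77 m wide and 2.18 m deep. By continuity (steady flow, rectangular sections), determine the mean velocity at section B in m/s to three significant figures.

Q = A₁V₁ = (12.64×1.51) × 1.46 = 27.87 m³/s
A₂ = 16.77 × 2.18 = 36.56 m²
V₂ = Q/A₂ = 27.87/36.56 = 0.7622 m/s

0.762 m/s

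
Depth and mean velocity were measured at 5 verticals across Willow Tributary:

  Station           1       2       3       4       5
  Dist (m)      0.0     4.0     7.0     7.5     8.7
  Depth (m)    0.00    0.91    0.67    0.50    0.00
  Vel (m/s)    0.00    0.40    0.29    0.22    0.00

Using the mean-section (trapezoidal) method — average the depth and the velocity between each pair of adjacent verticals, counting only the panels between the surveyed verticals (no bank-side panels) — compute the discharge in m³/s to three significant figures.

Panel 1-2: Δb = 4 m, d̄ = (0.00+0.91)/2 = 0.455, v̄ = (0.00+0.40)/2 = 0.2 → q = 4×0.455×0.2 = 0.3640 m³/s
Panel 2-3: Δb = 3 m, d̄ = (0.91+0.67)/2 = 0.79, v̄ = (0.40+0.29)/2 = 0.345 → q = 3×0.79×0.345 = 0.8177 m³/s
Panel 3-4: Δb = 0.5 m, d̄ = (0.67+0.50)/2 = 0.585, v̄ = (0.29+0.22)/2 = 0.255 → q = 0.5×0.585×0.255 = 0.07459 m³/s
Panel 4-5: Δb = 1.2 m, d̄ = (0.50+0.00)/2 = 0.25, v̄ = (0.22+0.00)/2 = 0.11 → q = 1.2×0.25×0.11 = 0.03300 m³/s
Q = Σ q = 1.289 m³/s

1.29 m³/s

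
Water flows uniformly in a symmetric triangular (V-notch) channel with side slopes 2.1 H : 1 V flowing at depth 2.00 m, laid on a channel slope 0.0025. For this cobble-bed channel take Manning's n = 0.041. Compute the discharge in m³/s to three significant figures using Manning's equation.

A = z·y² = 2.1×2.00² = 8.400 m²
P = 2y√(1+z²) = 2×2.00×√(1+2.1²) = 9.304 m
R = A/P = 8.400/9.304 = 0.9029 m
Q = (1/n)·A·R^(2/3)·S^(1/2) = (1/0.041) × 8.400 × 0.9029^(2/3) × 0.0025^(1/2) = 9.569 m³/s

9.57 m³/s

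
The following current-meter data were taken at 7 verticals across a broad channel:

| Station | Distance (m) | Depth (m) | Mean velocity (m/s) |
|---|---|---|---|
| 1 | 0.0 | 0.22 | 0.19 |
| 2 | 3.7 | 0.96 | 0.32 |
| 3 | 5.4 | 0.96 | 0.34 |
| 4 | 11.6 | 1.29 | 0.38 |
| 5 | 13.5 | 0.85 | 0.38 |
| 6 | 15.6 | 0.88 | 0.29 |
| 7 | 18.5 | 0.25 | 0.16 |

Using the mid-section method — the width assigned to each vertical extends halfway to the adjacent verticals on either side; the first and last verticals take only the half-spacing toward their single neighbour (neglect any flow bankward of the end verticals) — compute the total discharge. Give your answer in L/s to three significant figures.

w_1 = (3.7 − 0.0)/2 = 1.85 m; q_1 = 0.19 × 0.22 × 1.85 = 0.07733 m³/s
w_2 = (5.4 − 0.0)/2 = 2.7 m; q_2 = 0.32 × 0.96 × 2.7 = 0.8294 m³/s
w_3 = (11.6 − 3.7)/2 = 3.95 m; q_3 = 0.34 × 0.96 × 3.95 = 1.289 m³/s
w_4 = (13.5 − 5.4)/2 = 4.05 m; q_4 = 0.38 × 1.29 × 4.05 = 1.985 m³/s
w_5 = (15.6 − 11.6)/2 = 2 m; q_5 = 0.38 × 0.85 × 2 = 0.6460 m³/s
w_6 = (18.5 − 13.5)/2 = 2.5 m; q_6 = 0.29 × 0.88 × 2.5 = 0.6380 m³/s
w_7 = (18.5 − 15.6)/2 = 1.45 m; q_7 = 0.16 × 0.25 × 1.45 = 0.05800 m³/s
Q = Σ qᵢ = 5.523 m³/s
= 5.523 × 1000 = 5523 L/s

5520 L/s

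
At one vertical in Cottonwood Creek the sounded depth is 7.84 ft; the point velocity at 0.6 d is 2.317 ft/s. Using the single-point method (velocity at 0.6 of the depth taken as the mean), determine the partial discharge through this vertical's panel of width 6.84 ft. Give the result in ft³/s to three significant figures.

v̄ = v₀.₆ = 2.317 ft/s
q = v̄ × d × w = 2.317 × 7.84 × 6.84 = 124.3 ft³/s

124 ft³/s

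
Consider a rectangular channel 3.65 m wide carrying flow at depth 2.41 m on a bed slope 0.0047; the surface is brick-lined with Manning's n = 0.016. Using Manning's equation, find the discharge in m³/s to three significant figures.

38.7 m³/s

A = b·y = 3.65 × 2.41 = 8.797 m²
P = b + 2y = 3.65 + 2×2.41 = 8.470 m
R = A/P = 8.797/8.470 = 1.039 m
Q = (1/n)·A·R^(2/3)·S^(1/2) = (1/0.016) × 8.797 × 1.039^(2/3) × 0.0047^(1/2) = 38.65 m³/s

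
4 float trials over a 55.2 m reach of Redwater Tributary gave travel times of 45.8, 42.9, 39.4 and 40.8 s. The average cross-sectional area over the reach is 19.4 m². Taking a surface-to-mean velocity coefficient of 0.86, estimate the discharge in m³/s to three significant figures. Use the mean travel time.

t̄ = (45.8 + 42.9 + 39.4 + 40.8) / 4 = 42.225 s
v_surface = L / t̄ = 55.2 / 42.225 = 1.307 m/s
v_mean = 0.86 × 1.307 = 1.124 m/s
Q = A × v_mean = 19.4 × 1.124 = 21.81 m³/s

21.8 m³/s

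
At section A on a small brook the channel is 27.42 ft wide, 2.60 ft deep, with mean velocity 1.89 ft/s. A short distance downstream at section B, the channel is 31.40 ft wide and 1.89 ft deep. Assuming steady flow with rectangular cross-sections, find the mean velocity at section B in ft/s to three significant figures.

2.27 ft/s

Q = A₁V₁ = (27.42×2.60) × 1.89 = 134.7 ft³/s
A₂ = 31.40 × 1.89 = 59.35 ft²
V₂ = Q/A₂ = 134.7/59.35 = 2.270 ft/s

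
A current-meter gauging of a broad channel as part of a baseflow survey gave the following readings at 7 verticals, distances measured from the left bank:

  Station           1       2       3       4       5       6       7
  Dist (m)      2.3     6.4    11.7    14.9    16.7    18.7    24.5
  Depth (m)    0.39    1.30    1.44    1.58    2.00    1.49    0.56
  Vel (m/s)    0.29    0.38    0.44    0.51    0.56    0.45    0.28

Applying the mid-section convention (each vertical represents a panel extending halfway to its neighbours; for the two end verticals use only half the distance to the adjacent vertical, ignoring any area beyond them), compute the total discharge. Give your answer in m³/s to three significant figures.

12.5 m³/s

w_1 = (6.4 − 2.3)/2 = 2.05 m; q_1 = 0.29 × 0.39 × 2.05 = 0.2319 m³/s
w_2 = (11.7 − 2.3)/2 = 4.7 m; q_2 = 0.38 × 1.30 × 4.7 = 2.322 m³/s
w_3 = (14.9 − 6.4)/2 = 4.25 m; q_3 = 0.44 × 1.44 × 4.25 = 2.693 m³/s
w_4 = (16.7 − 11.7)/2 = 2.5 m; q_4 = 0.51 × 1.58 × 2.5 = 2.015 m³/s
w_5 = (18.7 − 14.9)/2 = 1.9 m; q_5 = 0.56 × 2.00 × 1.9 = 2.128 m³/s
w_6 = (24.5 − 16.7)/2 = 3.9 m; q_6 = 0.45 × 1.49 × 3.9 = 2.615 m³/s
w_7 = (24.5 − 18.7)/2 = 2.9 m; q_7 = 0.28 × 0.56 × 2.9 = 0.4547 m³/s
Q = Σ qᵢ = 12.46 m³/s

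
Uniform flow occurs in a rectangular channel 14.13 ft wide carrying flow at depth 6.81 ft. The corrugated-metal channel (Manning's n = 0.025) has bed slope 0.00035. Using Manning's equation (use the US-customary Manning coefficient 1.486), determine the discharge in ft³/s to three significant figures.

A = b·y = 14.13 × 6.81 = 96.23 ft²
P = b + 2y = 14.13 + 2×6.81 = 27.75 ft
R = A/P = 96.23/27.75 = 3.468 ft
Q = (1.486/n)·A·R^(2/3)·S^(1/2) = (1.486/0.025) × 96.23 × 3.468^(2/3) × 0.00035^(1/2) = 245.1 ft³/s

245 ft³/s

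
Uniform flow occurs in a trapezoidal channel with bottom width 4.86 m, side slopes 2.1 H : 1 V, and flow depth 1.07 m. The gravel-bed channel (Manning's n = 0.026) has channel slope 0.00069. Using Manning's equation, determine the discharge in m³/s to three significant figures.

6.47 m³/s

A = (b + z·y)·y = (4.86 + 2.1×1.07)×1.07 = 7.604 m²
P = b + 2y√(1+z²) = 4.86 + 2×1.07×√(1+2.1²) = 9.838 m
R = A/P = 7.604/9.838 = 0.7730 m
Q = (1/n)·A·R^(2/3)·S^(1/2) = (1/0.026) × 7.604 × 0.7730^(2/3) × 0.00069^(1/2) = 6.471 m³/s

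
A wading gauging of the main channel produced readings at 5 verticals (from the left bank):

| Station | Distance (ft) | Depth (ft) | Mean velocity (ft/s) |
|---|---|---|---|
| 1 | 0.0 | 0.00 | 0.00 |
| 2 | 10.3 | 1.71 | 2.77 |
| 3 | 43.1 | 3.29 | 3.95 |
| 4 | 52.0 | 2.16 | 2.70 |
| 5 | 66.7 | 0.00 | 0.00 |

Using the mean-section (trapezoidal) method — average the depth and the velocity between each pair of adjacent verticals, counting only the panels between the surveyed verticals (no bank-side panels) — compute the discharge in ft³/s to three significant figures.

Panel 1-2: Δb = 10.3 ft, d̄ = (0.00+1.71)/2 = 0.855, v̄ = (0.00+2.77)/2 = 1.385 → q = 10.3×0.855×1.385 = 12.20 ft³/s
Panel 2-3: Δb = 32.8 ft, d̄ = (1.71+3.29)/2 = 2.5, v̄ = (2.77+3.95)/2 = 3.36 → q = 32.8×2.5×3.36 = 275.5 ft³/s
Panel 3-4: Δb = 8.9 ft, d̄ = (3.29+2.16)/2 = 2.725, v̄ = (3.95+2.70)/2 = 3.325 → q = 8.9×2.725×3.325 = 80.64 ft³/s
Panel 4-5: Δb = 14.7 ft, d̄ = (2.16+0.00)/2 = 1.08, v̄ = (2.70+0.00)/2 = 1.35 → q = 14.7×1.08×1.35 = 21.43 ft³/s
Q = Σ q = 389.8 ft³/s

390 ft³/s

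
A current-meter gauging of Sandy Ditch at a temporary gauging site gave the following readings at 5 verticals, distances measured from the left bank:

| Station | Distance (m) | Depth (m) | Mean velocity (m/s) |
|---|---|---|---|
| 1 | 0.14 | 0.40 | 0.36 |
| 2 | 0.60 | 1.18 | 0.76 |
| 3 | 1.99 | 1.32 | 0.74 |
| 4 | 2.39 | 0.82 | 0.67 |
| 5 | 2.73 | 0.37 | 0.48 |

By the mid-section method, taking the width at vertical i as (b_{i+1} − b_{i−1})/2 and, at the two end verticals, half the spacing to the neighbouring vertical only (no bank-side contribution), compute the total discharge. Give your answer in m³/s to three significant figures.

1.97 m³/s

w_1 = (0.60 − 0.14)/2 = 0.23 m; q_1 = 0.36 × 0.40 × 0.23 = 0.03312 m³/s
w_2 = (1.99 − 0.14)/2 = 0.925 m; q_2 = 0.76 × 1.18 × 0.925 = 0.8295 m³/s
w_3 = (2.39 − 0.60)/2 = 0.895 m; q_3 = 0.74 × 1.32 × 0.895 = 0.8742 m³/s
w_4 = (2.73 − 1.99)/2 = 0.37 m; q_4 = 0.67 × 0.82 × 0.37 = 0.2033 m³/s
w_5 = (2.73 − 2.39)/2 = 0.17 m; q_5 = 0.48 × 0.37 × 0.17 = 0.03019 m³/s
Q = Σ qᵢ = 1.970 m³/s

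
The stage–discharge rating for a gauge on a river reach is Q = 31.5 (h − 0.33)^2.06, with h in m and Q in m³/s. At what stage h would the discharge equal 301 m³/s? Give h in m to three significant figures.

3.32 m

h − h₀ = (Q/C)^(1/b) = (301/31.5)^(1/2.06) = 2.991 m
h = 0.33 + 2.991 = 3.321 m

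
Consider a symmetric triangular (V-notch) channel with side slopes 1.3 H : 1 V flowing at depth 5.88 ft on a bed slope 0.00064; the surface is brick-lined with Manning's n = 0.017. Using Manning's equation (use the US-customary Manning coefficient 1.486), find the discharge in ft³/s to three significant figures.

A = z·y² = 1.3×5.88² = 44.95 ft²
P = 2y√(1+z²) = 2×5.88×√(1+1.3²) = 19.29 ft
R = A/P = 44.95/19.29 = 2.330 ft
Q = (1.486/n)·A·R^(2/3)·S^(1/2) = (1.486/0.017) × 44.95 × 2.330^(2/3) × 0.00064^(1/2) = 174.7 ft³/s

175 ft³/s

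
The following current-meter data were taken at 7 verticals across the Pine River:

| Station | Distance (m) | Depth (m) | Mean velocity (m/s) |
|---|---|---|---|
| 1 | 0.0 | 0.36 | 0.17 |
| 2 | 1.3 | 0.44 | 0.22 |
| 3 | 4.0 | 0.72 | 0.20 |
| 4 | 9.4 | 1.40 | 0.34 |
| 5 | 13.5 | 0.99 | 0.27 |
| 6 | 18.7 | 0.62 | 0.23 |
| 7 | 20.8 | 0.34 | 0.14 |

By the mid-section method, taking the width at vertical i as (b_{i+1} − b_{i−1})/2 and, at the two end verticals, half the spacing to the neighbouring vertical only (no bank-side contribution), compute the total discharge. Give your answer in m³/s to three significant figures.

w_1 = (1.3 − 0.0)/2 = 0.65 m; q_1 = 0.17 × 0.36 × 0.65 = 0.03978 m³/s
w_2 = (4.0 − 0.0)/2 = 2 m; q_2 = 0.22 × 0.44 × 2 = 0.1936 m³/s
w_3 = (9.4 − 1.3)/2 = 4.05 m; q_3 = 0.20 × 0.72 × 4.05 = 0.5832 m³/s
w_4 = (13.5 − 4.0)/2 = 4.75 m; q_4 = 0.34 × 1.40 × 4.75 = 2.261 m³/s
w_5 = (18.7 − 9.4)/2 = 4.65 m; q_5 = 0.27 × 0.99 × 4.65 = 1.243 m³/s
w_6 = (20.8 − 13.5)/2 = 3.65 m; q_6 = 0.23 × 0.62 × 3.65 = 0.5205 m³/s
w_7 = (20.8 − 18.7)/2 = 1.05 m; q_7 = 0.14 × 0.34 × 1.05 = 0.04998 m³/s
Q = Σ qᵢ = 4.891 m³/s

4.89 m³/s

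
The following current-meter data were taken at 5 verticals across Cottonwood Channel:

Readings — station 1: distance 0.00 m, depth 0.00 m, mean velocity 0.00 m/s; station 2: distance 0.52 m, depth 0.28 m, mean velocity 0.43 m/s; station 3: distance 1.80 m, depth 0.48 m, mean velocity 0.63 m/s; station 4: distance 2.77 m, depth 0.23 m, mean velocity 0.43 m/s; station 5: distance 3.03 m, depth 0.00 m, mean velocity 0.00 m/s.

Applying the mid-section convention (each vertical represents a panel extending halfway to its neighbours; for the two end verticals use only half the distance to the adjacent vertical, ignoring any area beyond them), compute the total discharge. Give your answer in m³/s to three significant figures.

w_2 = (1.80 − 0.00)/2 = 0.9 m; q_2 = 0.43 × 0.28 × 0.9 = 0.1084 m³/s
w_3 = (2.77 − 0.52)/2 = 1.125 m; q_3 = 0.63 × 0.48 × 1.125 = 0.3402 m³/s
w_4 = (3.03 − 1.80)/2 = 0.615 m; q_4 = 0.43 × 0.23 × 0.615 = 0.06082 m³/s
Stations 1, 5 contribute zero (depth or velocity is 0).
Q = Σ qᵢ = 0.5094 m³/s

0.509 m³/s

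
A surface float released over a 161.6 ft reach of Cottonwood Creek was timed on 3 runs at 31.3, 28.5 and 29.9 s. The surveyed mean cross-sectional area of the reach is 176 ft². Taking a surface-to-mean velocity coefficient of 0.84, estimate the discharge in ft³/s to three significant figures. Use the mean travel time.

t̄ = (31.3 + 28.5 + 29.9) / 3 = 29.9 s
v_surface = L / t̄ = 161.6 / 29.9 = 5.405 ft/s
v_mean = 0.84 × 5.405 = 4.540 ft/s
Q = A × v_mean = 176 × 4.540 = 799.0 ft³/s

799 ft³/s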